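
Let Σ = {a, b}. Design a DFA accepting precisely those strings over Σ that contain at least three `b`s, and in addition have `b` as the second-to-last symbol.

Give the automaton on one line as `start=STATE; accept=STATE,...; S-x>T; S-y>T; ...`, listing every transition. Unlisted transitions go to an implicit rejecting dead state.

start=q0; accept=q10,q13,q14,q17; q0-a>q1; q0-b>q2; q1-a>q3; q1-b>q4; q2-a>q5; q2-b>q6; q3-a>q3; q3-b>q4; q4-a>q5; q4-b>q6; q5-a>q7; q5-b>q8; q6-a>q9; q6-b>q10; q7-a>q7; q7-b>q8; q8-a>q9; q8-b>q10; q9-a>q11; q9-b>q12; q10-a>q13; q10-b>q14; q11-a>q11; q11-b>q12; q12-a>q13; q12-b>q14; q13-a>q15; q13-b>q16; q14-a>q17; q14-b>q14; q15-a>q15; q15-b>q16; q16-a>q17; q16-b>q14; q17-a>q18; q17-b>q16; q18-a>q18; q18-b>q16

Handle the two conditions separately and then intersect. One (5 states) tracks the count of `b`s, saturating at 4; the other (7 states) tracks the last 2 symbols read. Each combined state is a pair, one component from each; accept when both components accept.
          a    b  
>  q0     q1   q2 
   q1     q3   q4 
   q2     q5   q6 
   q3     q3   q4 
   q4     q5   q6 
   q5     q7   q8 
   q6     q9  q10 
   q7     q7   q8 
   q8     q9  q10 
   q9    q11  q12 
 * q10   q13  q14 
   q11   q11  q12 
   q12   q13  q14 
 * q13   q15  q16 
 * q14   q17  q14 
   q15   q15  q16 
   q16   q17  q14 
 * q17   q18  q16 
   q18   q18  q16 
(> = start, * = accepting)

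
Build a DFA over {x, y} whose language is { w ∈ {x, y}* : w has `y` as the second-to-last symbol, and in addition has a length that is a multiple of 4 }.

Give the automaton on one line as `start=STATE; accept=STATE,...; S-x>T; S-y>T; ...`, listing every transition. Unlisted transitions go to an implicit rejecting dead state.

Handle the two conditions separately and then intersect. One (7 states) tracks the last 2 symbols read; the other (4 states) tracks the input length modulo 4. Each combined state is a pair, one component from each; accept when both components accept. After merging equivalent states the machine shrinks.
        x   y  
>  q0   q1  q1 
   q1   q2  q2 
   q2   q3  q4 
   q3   q0  q0 
   q4   q5  q5 
 * q5   q1  q1 
(> = start, * = accepting)

start=q0; accept=q5; q0-x>q1; q0-y>q1; q1-x>q2; q1-y>q2; q2-x>q3; q2-y>q4; q3-x>q0; q3-y>q0; q4-x>q5; q4-y>q5; q5-x>q1; q5-y>q1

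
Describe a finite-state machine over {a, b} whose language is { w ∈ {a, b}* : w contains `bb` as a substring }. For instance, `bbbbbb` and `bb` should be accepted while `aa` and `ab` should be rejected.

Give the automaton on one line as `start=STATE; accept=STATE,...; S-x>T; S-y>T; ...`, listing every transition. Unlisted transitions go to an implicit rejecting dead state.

Track how much of `bb` has been matched so far: state s0 is no progress, s2 is the absorbing accept state reached once `bb` has occurred. Intermediate states record partial matches; on a mismatch, fall back to the longest reusable overlap.
A 3-state machine:
        a   b  
>  s0   s0  s1 
   s1   s0  s2 
 * s2   s2  s2 
(> = start, * = accepting)

start=s0; accept=s2; s0-a>s0; s0-b>s1; s1-a>s0; s1-b>s2; s2-a>s2; s2-b>s2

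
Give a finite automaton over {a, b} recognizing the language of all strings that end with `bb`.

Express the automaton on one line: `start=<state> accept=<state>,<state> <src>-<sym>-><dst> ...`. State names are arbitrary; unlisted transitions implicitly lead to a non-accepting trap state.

start=S0 accept=S2 S0-a->S0 S0-b->S1 S1-a->S0 S1-b->S2 S2-a->S0 S2-b->S2

Let each state record the length of the longest suffix of the input read so far that is also a prefix of `bb`. S1 means the last symbol is `b`; S2 means the last 2 symbols are `bb`. Accept only at S2, where the string currently ends in `bb`.
A 3-state machine:
        a   b  
>  S0   S0  S1 
   S1   S0  S2 
 * S2   S0  S2 
(> = start, * = accepting)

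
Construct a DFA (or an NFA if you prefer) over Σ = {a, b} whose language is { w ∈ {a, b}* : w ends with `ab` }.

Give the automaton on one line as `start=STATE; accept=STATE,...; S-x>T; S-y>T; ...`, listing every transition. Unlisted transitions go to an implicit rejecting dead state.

start=S0; accept=S2; S0-a>S1; S0-b>S0; S1-a>S1; S1-b>S2; S2-a>S1; S2-b>S0

Let each state record the length of the longest suffix of the input read so far that is also a prefix of `ab`. S1 means the last symbol is `a`; S2 means the last 2 symbols are `ab`. Accept only at S2, where the string currently ends in `ab`.
3 states suffice.
        a   b  
>  S0   S1  S0 
   S1   S1  S2 
 * S2   S1  S0 
(> = start, * = accepting)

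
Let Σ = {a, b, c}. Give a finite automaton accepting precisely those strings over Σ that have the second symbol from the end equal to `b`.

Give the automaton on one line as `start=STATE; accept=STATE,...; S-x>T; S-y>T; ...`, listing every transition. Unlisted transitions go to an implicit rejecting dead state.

start=S0; accept=S7,S8,S9; S0-a>S1; S0-b>S2; S0-c>S3; S1-a>S4; S1-b>S5; S1-c>S6; S2-a>S7; S2-b>S8; S2-c>S9; S3-a>S10; S3-b>S11; S3-c>S12; S4-a>S4; S4-b>S5; S4-c>S6; S5-a>S7; S5-b>S8; S5-c>S9; S6-a>S10; S6-b>S11; S6-c>S12; S7-a>S4; S7-b>S5; S7-c>S6; S8-a>S7; S8-b>S8; S8-c>S9; S9-a>S10; S9-b>S11; S9-c>S12; S10-a>S4; S10-b>S5; S10-c>S6; S11-a>S7; S11-b>S8; S11-c>S9; S12-a>S10; S12-b>S11; S12-c>S12

Because acceptance depends on a position counted from the end, the machine has to buffer the most recent 2 symbols. Make each state the string of the last up-to-2 symbols read; on input `x` shift the window left and append `x`. Accept when the buffered window has length 2 and begins with `b`.
          a    b    c  
>  S0     S1   S2   S3 
   S1     S4   S5   S6 
   S2     S7   S8   S9 
   S3    S10  S11  S12 
   S4     S4   S5   S6 
   S5     S7   S8   S9 
   S6    S10  S11  S12 
 * S7     S4   S5   S6 
 * S8     S7   S8   S9 
 * S9    S10  S11  S12 
   S10    S4   S5   S6 
   S11    S7   S8   S9 
   S12   S10  S11  S12 
(> = start, * = accepting)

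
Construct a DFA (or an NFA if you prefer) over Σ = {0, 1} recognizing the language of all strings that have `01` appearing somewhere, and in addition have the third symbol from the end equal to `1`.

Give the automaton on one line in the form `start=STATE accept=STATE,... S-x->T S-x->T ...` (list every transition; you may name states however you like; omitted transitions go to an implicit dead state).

start=q0 accept=q7,q8,q9,q10 q0-0->q1 q0-1->q2 q1-0->q1 q1-1->q3 q2-0->q4 q2-1->q2 q3-0->q5 q3-1->q6 q4-0->q1 q4-1->q7 q5-0->q8 q5-1->q7 q6-0->q9 q6-1->q10 q7-0->q5 q7-1->q6 q8-0->q1 q8-1->q3 q9-0->q8 q9-1->q7 q10-0->q9 q10-1->q10

Build one automaton per condition and run them in lockstep. One (3 states) tracks whether and how much of `01` has been seen; the other (15 states) tracks the last 3 symbols read. Each combined state is a pair, one component from each; accept when both components accept. Equivalent product states are then merged.
          0    1  
>  q0     q1   q2 
   q1     q1   q3 
   q2     q4   q2 
   q3     q5   q6 
   q4     q1   q7 
   q5     q8   q7 
   q6     q9  q10 
 * q7     q5   q6 
 * q8     q1   q3 
 * q9     q8   q7 
 * q10    q9  q10 
(> = start, * = accepting)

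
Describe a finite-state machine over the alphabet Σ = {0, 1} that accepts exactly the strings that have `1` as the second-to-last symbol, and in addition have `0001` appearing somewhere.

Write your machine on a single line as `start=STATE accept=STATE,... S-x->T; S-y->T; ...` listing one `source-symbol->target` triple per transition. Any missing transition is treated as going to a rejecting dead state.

start=A; accept=F,G; A-0->B; A-1->A; B-0->C; B-1->A; C-0->D; C-1->A; D-0->D; D-1->E; E-0->F; E-1->G; F-0->D; F-1->E; G-0->F; G-1->G

Run two small machines in parallel and take their product. The first has 7 states tracking the last 2 symbols read; the second has 5 states tracking whether and how much of `0001` has been seen. A product state is a pair (one from each), accepting exactly when both do. Equivalent product states are then merged.
With 7 states:
       0  1 
>  A   B  A 
   B   C  A 
   C   D  A 
   D   D  E 
   E   F  G 
 * F   D  E 
 * G   F  G 
(> = start, * = accepting)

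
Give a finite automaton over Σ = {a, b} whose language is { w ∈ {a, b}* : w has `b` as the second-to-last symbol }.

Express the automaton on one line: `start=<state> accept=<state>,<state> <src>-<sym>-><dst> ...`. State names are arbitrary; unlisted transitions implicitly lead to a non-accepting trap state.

start=s0 accept=s5,s6 s0-a->s1 s0-b->s2 s1-a->s3 s1-b->s4 s2-a->s5 s2-b->s6 s3-a->s3 s3-b->s4 s4-a->s5 s4-b->s6 s5-a->s3 s5-b->s4 s6-a->s5 s6-b->s6

Because acceptance depends on a position counted from the end, the machine has to buffer the most recent 2 symbols. Make each state the string of the last up-to-2 symbols read; on input `x` shift the window left and append `x`. Accept when the buffered window has length 2 and begins with `b`.
With 7 states:
        a   b  
>  s0   s1  s2 
   s1   s3  s4 
   s2   s5  s6 
   s3   s3  s4 
   s4   s5  s6 
 * s5   s3  s4 
 * s6   s5  s6 
(> = start, * = accepting)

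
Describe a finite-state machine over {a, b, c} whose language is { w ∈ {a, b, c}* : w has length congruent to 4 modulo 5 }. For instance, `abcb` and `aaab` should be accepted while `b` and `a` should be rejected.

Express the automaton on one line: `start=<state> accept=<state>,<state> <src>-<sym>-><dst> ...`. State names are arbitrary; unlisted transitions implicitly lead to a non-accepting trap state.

start=S0 accept=S4 S0-a->S1 S0-b->S1 S0-c->S1 S1-a->S2 S1-b->S2 S1-c->S2 S2-a->S3 S2-b->S3 S2-c->S3 S3-a->S4 S3-b->S4 S3-c->S4 S4-a->S0 S4-b->S0 S4-c->S0

Only the length mod 5 matters, so use a 5-cycle: from any state, every input symbol moves to the next state, wrapping S4 back to S0. Mark S4 accepting.
A 5-state machine:
        a   b   c  
>  S0   S1  S1  S1 
   S1   S2  S2  S2 
   S2   S3  S3  S3 
   S3   S4  S4  S4 
 * S4   S0  S0  S0 
(> = start, * = accepting)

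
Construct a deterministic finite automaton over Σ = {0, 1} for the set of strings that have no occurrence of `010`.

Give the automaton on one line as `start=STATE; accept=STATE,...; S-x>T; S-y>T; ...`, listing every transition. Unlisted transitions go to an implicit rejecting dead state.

start=q0; accept=q0,q1,q2; q0-0>q1; q0-1>q0; q1-0>q1; q1-1>q2; q2-0>q3; q2-1>q0; q3-0>q3; q3-1>q3

This is the complement of 'contains `010`'. Use the same substring-matching states — q0 through q3 holding how much of `010` has just been matched — but flip the accepting set: everything except the trap q3 accepts.
A 4-state machine:
        0   1  
>* q0   q1  q0 
 * q1   q1  q2 
 * q2   q3  q0 
   q3   q3  q3 
(> = start, * = accepting)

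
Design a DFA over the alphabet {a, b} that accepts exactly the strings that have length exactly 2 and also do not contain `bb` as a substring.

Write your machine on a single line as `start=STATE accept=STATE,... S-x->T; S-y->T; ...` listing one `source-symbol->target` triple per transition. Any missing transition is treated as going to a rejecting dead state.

start=q0; accept=q3; q0-a->q1; q0-b->q2; q1-a->q3; q1-b->q3; q2-a->q3; q2-b->q4; q3-a->q4; q3-b->q4; q4-a->q4; q4-b->q4

Build one automaton per condition and run them in lockstep. The first has 4 states tracking the input length, saturating at 3; the second has 3 states tracking partial matches of the forbidden pattern `bb`. A product state is a pair (one from each), accepting exactly when both do. Minimizing collapses redundant product states.
A 5-state machine:
        a   b  
>  q0   q1  q2 
   q1   q3  q3 
   q2   q3  q4 
 * q3   q4  q4 
   q4   q4  q4 
(> = start, * = accepting)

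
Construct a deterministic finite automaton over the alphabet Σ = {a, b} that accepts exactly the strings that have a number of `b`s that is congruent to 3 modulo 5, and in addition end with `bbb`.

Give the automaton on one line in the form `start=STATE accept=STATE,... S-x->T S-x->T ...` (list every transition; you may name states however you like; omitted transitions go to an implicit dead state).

Build one automaton per condition and run them in lockstep. The first has 5 states tracking the count of `b`s modulo 5; the second has 4 states tracking how much of the suffix `bbb` has currently been matched. A product state is a pair (one from each), accepting exactly when both do. Minimizing collapses redundant product states.
An 8-state machine:
        a   b  
>  S0   S0  S1 
   S1   S2  S3 
   S2   S2  S4 
   S3   S4  S5 
   S4   S4  S6 
 * S5   S6  S7 
   S6   S6  S7 
   S7   S7  S0 
(> = start, * = accepting)

start=S0 accept=S5 S0-a->S0 S0-b->S1 S1-a->S2 S1-b->S3 S2-a->S2 S2-b->S4 S3-a->S4 S3-b->S5 S4-a->S4 S4-b->S6 S5-a->S6 S5-b->S7 S6-a->S6 S6-b->S7 S7-a->S7 S7-b->S0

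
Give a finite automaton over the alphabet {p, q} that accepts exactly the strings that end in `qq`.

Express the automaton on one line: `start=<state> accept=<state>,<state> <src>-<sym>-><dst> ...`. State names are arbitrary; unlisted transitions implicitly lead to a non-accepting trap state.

Remember how much of `qq` the current input suffix matches. State s0 means no match yet; s1 means the last symbol is `q`; s2 means the last 2 symbols are `qq`. Only s2 accepts. On a mismatch, fall back to the longest proper suffix that is still a prefix of `qq`.
A 3-state machine:
        p   q  
>  s0   s0  s1 
   s1   s0  s2 
 * s2   s0  s2 
(> = start, * = accepting)

start=s0 accept=s2 s0-p->s0 s0-q->s1 s1-p->s0 s1-q->s2 s2-p->s0 s2-q->s2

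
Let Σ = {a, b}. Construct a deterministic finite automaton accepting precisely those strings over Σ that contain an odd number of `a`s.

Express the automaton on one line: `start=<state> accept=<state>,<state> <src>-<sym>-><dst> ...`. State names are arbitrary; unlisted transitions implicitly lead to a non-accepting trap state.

Keep the running count of `a`s modulo 2: each `a` advances along the cycle q0 → q1 → q0 while other symbols loop. Accept at q1.
With 2 states:
        a   b  
>  q0   q1  q0 
 * q1   q0  q1 
(> = start, * = accepting)

start=q0 accept=q1 q0-a->q1 q0-b->q0 q1-a->q0 q1-b->q1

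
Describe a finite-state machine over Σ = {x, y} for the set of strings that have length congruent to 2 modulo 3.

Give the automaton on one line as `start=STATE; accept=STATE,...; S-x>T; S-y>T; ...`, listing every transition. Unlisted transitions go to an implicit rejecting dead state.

start=A; accept=C; A-x>B; A-y>B; B-x>C; B-y>C; C-x>A; C-y>A

Only the length mod 3 matters, so use a 3-cycle: from any state, every input symbol moves to the next state, wrapping C back to A. Mark C accepting.
With 3 states:
       x  y 
>  A   B  B 
   B   C  C 
 * C   A  A 
(> = start, * = accepting)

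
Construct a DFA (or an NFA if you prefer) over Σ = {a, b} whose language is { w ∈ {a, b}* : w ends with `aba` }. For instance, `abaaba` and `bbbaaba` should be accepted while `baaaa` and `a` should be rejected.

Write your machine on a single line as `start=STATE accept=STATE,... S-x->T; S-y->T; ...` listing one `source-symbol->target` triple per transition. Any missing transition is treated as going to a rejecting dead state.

Let each state record the length of the longest suffix of the input read so far that is also a prefix of `aba`. q1 means the last symbol is `a`; q2 means the last 2 symbols are `ab`; q3 means the last 3 symbols are `aba`. Accept only at q3, where the string currently ends in `aba`.
A 4-state machine:
        a   b  
>  q0   q1  q0 
   q1   q1  q2 
   q2   q3  q0 
 * q3   q1  q2 
(> = start, * = accepting)

start=q0; accept=q3; q0-a->q1; q0-b->q0; q1-a->q1; q1-b->q2; q2-a->q3; q2-b->q0; q3-a->q1; q3-b->q2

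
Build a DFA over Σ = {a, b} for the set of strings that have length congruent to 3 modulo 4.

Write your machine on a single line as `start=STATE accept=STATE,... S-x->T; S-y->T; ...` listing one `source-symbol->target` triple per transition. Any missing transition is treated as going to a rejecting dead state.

start=q0; accept=q3; q0-a->q1; q0-b->q1; q1-a->q2; q1-b->q2; q2-a->q3; q2-b->q3; q3-a->q0; q3-b->q0

Count input length modulo 4: every symbol advances one step around the cycle q0 → q1 → q2 → q3 → q0. Accept at q3.
With 4 states:
        a   b  
>  q0   q1  q1 
   q1   q2  q2 
   q2   q3  q3 
 * q3   q0  q0 
(> = start, * = accepting)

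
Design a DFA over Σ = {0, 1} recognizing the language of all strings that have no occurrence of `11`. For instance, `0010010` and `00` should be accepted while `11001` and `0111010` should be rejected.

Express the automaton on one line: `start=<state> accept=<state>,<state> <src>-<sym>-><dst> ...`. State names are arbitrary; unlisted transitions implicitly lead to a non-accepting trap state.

Track partial matches of the forbidden pattern `11`. State s2 is a dead state reached once `11` has occurred; every other state accepts. s0 means no part of `11` is currently matched.
With 3 states:
        0   1  
>* s0   s0  s1 
 * s1   s0  s2 
   s2   s2  s2 
(> = start, * = accepting)

start=s0 accept=s0,s1 s0-0->s0 s0-1->s1 s1-0->s0 s1-1->s2 s2-0->s2 s2-1->s2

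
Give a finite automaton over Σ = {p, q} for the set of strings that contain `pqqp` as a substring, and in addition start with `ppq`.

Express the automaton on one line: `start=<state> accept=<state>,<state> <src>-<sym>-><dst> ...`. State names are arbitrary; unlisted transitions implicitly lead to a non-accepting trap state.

start=S0 accept=S7 S0-p->S1 S0-q->S2 S1-p->S3 S1-q->S2 S2-p->S2 S2-q->S2 S3-p->S2 S3-q->S4 S4-p->S5 S4-q->S6 S5-p->S5 S5-q->S4 S6-p->S7 S6-q->S8 S7-p->S7 S7-q->S7 S8-p->S5 S8-q->S8

Run two small machines in parallel and take their product. One (5 states) tracks whether and how much of `pqqp` has been seen; the other (5 states) tracks whether the input so far still matches the prefix `ppq`. Each combined state is a pair, one component from each; accept when both components accept. Minimizing collapses redundant product states.
9 states suffice.
        p   q  
>  S0   S1  S2 
   S1   S3  S2 
   S2   S2  S2 
   S3   S2  S4 
   S4   S5  S6 
   S5   S5  S4 
   S6   S7  S8 
 * S7   S7  S7 
   S8   S5  S8 
(> = start, * = accepting)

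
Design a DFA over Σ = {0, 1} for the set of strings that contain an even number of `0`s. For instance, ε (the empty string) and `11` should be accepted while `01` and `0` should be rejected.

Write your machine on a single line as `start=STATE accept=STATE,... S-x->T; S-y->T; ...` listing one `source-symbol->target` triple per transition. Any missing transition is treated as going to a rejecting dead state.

Keep the running count of `0`s modulo 2: each `0` advances along the cycle q0 → q1 → q0 while other symbols loop. Accept at q0.
With 2 states:
        0   1  
>* q0   q1  q0 
   q1   q0  q1 
(> = start, * = accepting)

start=q0; accept=q0; q0-0->q1; q0-1->q0; q1-0->q0; q1-1->q1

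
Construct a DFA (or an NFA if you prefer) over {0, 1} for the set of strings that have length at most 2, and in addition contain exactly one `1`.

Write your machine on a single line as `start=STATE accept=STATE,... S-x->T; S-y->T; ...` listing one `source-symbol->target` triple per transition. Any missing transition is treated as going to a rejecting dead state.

start=A; accept=C,E; A-0->B; A-1->C; B-0->D; B-1->E; C-0->E; C-1->D; D-0->D; D-1->D; E-0->D; E-1->D

Build one automaton per condition and run them in lockstep. The first has 4 states tracking the input length, saturating at 3; the second has 3 states tracking the count of `1`s, saturating at 2. A product state is a pair (one from each), accepting exactly when both do. Minimizing collapses redundant product states.
With 5 states:
       0  1 
>  A   B  C 
   B   D  E 
 * C   E  D 
   D   D  D 
 * E   D  D 
(> = start, * = accepting)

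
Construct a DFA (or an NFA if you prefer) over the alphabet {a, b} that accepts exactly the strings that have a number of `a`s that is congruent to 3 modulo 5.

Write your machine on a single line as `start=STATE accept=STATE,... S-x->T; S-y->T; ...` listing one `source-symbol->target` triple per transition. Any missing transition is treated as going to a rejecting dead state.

Keep the running count of `a`s modulo 5: each `a` advances along the cycle q0 → q1 → q2 → q3 → q4 → q0 while other symbols loop. Accept at q3.
With 5 states:
        a   b  
>  q0   q1  q0 
   q1   q2  q1 
   q2   q3  q2 
 * q3   q4  q3 
   q4   q0  q4 
(> = start, * = accepting)

start=q0; accept=q3; q0-a->q1; q0-b->q0; q1-a->q2; q1-b->q1; q2-a->q3; q2-b->q2; q3-a->q4; q3-b->q3; q4-a->q0; q4-b->q4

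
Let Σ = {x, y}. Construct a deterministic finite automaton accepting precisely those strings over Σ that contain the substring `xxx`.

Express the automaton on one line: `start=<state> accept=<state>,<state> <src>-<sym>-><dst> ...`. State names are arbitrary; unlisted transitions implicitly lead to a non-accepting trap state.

start=q0 accept=q3 q0-x->q1 q0-y->q0 q1-x->q2 q1-y->q0 q2-x->q3 q2-y->q0 q3-x->q3 q3-y->q3

States q0..q2 record the length of the longest prefix of `xxx` that matches the current input suffix. Reaching q3 means `xxx` has been seen, and we stay there forever. Accept from q3.
4 states suffice.
        x   y  
>  q0   q1  q0 
   q1   q2  q0 
   q2   q3  q0 
 * q3   q3  q3 
(> = start, * = accepting)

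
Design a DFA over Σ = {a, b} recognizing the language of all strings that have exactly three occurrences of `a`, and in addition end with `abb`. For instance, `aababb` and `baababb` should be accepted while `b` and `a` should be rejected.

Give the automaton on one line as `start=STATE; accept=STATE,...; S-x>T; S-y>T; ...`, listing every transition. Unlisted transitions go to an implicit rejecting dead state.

start=q0; accept=q6; q0-a>q1; q0-b>q0; q1-a>q2; q1-b>q1; q2-a>q3; q2-b>q2; q3-a>q4; q3-b>q5; q4-a>q4; q4-b>q4; q5-a>q4; q5-b>q6; q6-a>q4; q6-b>q4

Build one automaton per condition and run them in lockstep. The first has 5 states tracking the count of `a`s, saturating at 4; the second has 4 states tracking how much of the suffix `abb` has currently been matched. A product state is a pair (one from each), accepting exactly when both do. Minimizing collapses redundant product states.
With 7 states:
        a   b  
>  q0   q1  q0 
   q1   q2  q1 
   q2   q3  q2 
   q3   q4  q5 
   q4   q4  q4 
   q5   q4  q6 
 * q6   q4  q4 
(> = start, * = accepting)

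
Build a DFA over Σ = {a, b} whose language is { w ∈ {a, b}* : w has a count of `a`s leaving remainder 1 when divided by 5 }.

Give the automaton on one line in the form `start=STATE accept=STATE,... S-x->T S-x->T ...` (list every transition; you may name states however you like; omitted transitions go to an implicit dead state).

start=q0 accept=q1 q0-a->q1 q0-b->q0 q1-a->q2 q1-b->q1 q2-a->q3 q2-b->q2 q3-a->q4 q3-b->q3 q4-a->q0 q4-b->q4

The only thing that matters is how many `a`s have appeared, reduced mod 5. Use one state per residue: q0 for 0, …, q4 for 4. Reading `a` moves to the next residue; anything else stays put. q1 is accepting.
5 states suffice.
        a   b  
>  q0   q1  q0 
 * q1   q2  q1 
   q2   q3  q2 
   q3   q4  q3 
   q4   q0  q4 
(> = start, * = accepting)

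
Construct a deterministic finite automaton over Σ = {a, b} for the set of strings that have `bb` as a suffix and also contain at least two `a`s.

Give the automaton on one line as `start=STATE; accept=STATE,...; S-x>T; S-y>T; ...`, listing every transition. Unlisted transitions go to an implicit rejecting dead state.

start=q0; accept=q4; q0-a>q1; q0-b>q0; q1-a>q2; q1-b>q1; q2-a>q2; q2-b>q3; q3-a>q2; q3-b>q4; q4-a>q2; q4-b>q4

Handle the two conditions separately and then intersect. One (3 states) tracks how much of the suffix `bb` has currently been matched; the other (4 states) tracks the count of `a`s, saturating at 3. Each combined state is a pair, one component from each; accept when both components accept. After merging equivalent states the machine shrinks.
With 5 states:
        a   b  
>  q0   q1  q0 
   q1   q2  q1 
   q2   q2  q3 
   q3   q2  q4 
 * q4   q2  q4 
(> = start, * = accepting)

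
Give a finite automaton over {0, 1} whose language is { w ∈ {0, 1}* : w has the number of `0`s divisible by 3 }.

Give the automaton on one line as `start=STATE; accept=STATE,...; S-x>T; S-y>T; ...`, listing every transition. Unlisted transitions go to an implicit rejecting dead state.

Keep the running count of `0`s modulo 3: each `0` advances along the cycle A → B → C → A while other symbols loop. Accept at A.
With 3 states:
       0  1 
>* A   B  A 
   B   C  B 
   C   A  C 
(> = start, * = accepting)

start=A; accept=A; A-0>B; A-1>A; B-0>C; B-1>B; C-0>A; C-1>C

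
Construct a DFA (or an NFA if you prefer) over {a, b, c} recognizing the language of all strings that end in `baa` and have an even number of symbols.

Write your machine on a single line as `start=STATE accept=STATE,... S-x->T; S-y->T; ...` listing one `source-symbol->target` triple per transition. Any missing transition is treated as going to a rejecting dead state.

Handle the two conditions separately and then intersect. One (4 states) tracks how much of the suffix `baa` has currently been matched; the other (2 states) tracks the input length modulo 2. Each combined state is a pair, one component from each; accept when both components accept. After merging equivalent states the machine shrinks.
A 5-state machine:
        a   b   c  
>  S0   S1  S1  S1 
   S1   S0  S2  S0 
   S2   S3  S1  S1 
   S3   S4  S2  S0 
 * S4   S1  S1  S1 
(> = start, * = accepting)

start=S0; accept=S4; S0-a->S1; S0-b->S1; S0-c->S1; S1-a->S0; S1-b->S2; S1-c->S0; S2-a->S3; S2-b->S1; S2-c->S1; S3-a->S4; S3-b->S2; S3-c->S0; S4-a->S1; S4-b->S1; S4-c->S1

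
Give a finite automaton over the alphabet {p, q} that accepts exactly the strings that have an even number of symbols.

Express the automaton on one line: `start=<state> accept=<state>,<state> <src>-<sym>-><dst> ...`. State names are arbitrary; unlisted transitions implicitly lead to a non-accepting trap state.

Count input length modulo 2: every symbol advances one step around the cycle A → B → A. Accept at A.
2 states suffice.
       p  q 
>* A   B  B 
   B   A  A 
(> = start, * = accepting)

start=A accept=A A-p->B A-q->B B-p->A B-q->A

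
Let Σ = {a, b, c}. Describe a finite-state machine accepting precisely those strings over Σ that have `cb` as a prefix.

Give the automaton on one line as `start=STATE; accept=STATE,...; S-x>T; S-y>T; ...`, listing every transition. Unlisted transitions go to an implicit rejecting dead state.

Check the first 2 symbols one by one: s0 through s1 record how many have matched `cb` so far; any wrong symbol goes to the dead state s3. After all 2 match we enter the accepting sink s2.
With 4 states:
        a   b   c  
>  s0   s3  s3  s1 
   s1   s3  s2  s3 
 * s2   s2  s2  s2 
   s3   s3  s3  s3 
(> = start, * = accepting)

start=s0; accept=s2; s0-a>s3; s0-b>s3; s0-c>s1; s1-a>s3; s1-b>s2; s1-c>s3; s2-a>s2; s2-b>s2; s2-c>s2; s3-a>s3; s3-b>s3; s3-c>s3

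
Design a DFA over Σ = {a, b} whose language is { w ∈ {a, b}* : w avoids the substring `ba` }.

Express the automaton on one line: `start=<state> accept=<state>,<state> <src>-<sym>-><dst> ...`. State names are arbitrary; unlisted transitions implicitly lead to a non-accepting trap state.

start=S0 accept=S0,S1 S0-a->S0 S0-b->S1 S1-a->S2 S1-b->S1 S2-a->S2 S2-b->S2

Track partial matches of the forbidden pattern `ba`. State S2 is a dead state reached once `ba` has occurred; every other state accepts. S0 means no part of `ba` is currently matched.
With 3 states:
        a   b  
>* S0   S0  S1 
 * S1   S2  S1 
   S2   S2  S2 
(> = start, * = accepting)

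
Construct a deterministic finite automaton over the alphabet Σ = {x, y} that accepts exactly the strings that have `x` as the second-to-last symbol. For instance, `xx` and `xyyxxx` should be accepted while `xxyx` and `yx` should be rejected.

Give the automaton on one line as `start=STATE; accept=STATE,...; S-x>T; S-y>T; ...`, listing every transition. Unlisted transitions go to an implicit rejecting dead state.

Because acceptance depends on a position counted from the end, the machine has to buffer the most recent 2 symbols. Make each state the string of the last up-to-2 symbols read; on input `x` shift the window left and append `x`. Accept when the buffered window has length 2 and begins with `x`.
        x   y  
>  q0   q1  q2 
   q1   q3  q4 
   q2   q5  q6 
 * q3   q3  q4 
 * q4   q5  q6 
   q5   q3  q4 
   q6   q5  q6 
(> = start, * = accepting)

start=q0; accept=q3,q4; q0-x>q1; q0-y>q2; q1-x>q3; q1-y>q4; q2-x>q5; q2-y>q6; q3-x>q3; q3-y>q4; q4-x>q5; q4-y>q6; q5-x>q3; q5-y>q4; q6-x>q5; q6-y>q6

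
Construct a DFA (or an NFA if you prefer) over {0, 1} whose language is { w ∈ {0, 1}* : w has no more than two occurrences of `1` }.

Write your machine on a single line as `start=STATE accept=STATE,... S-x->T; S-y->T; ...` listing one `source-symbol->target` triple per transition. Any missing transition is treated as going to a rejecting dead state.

Count `1`s, saturating at 3: states q0 through q2 mean 0 through 2 `1`s seen; q3 means more than 2. Each `1` increments (capped at q3); other symbols loop. Accept from {q0, q1, q2}.
        0   1  
>* q0   q0  q1 
 * q1   q1  q2 
 * q2   q2  q3 
   q3   q3  q3 
(> = start, * = accepting)

start=q0; accept=q0,q1,q2; q0-0->q0; q0-1->q1; q1-0->q1; q1-1->q2; q2-0->q2; q2-1->q3; q3-0->q3; q3-1->q3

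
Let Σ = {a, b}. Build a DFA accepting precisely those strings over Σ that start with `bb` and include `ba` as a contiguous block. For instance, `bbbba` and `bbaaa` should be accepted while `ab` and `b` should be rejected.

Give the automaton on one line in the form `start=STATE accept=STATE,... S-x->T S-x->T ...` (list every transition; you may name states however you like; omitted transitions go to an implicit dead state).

Handle the two conditions separately and then intersect. The first has 4 states tracking whether the input so far still matches the prefix `bb`; the second has 3 states tracking whether and how much of `ba` has been seen. A product state is a pair (one from each), accepting exactly when both do.
A 7-state machine:
        a   b  
>  s0   s1  s2 
   s1   s1  s3 
   s2   s4  s5 
   s3   s4  s3 
   s4   s4  s4 
   s5   s6  s5 
 * s6   s6  s6 
(> = start, * = accepting)

start=s0 accept=s6 s0-a->s1 s0-b->s2 s1-a->s1 s1-b->s3 s2-a->s4 s2-b->s5 s3-a->s4 s3-b->s3 s4-a->s4 s4-b->s4 s5-a->s6 s5-b->s5 s6-a->s6 s6-b->s6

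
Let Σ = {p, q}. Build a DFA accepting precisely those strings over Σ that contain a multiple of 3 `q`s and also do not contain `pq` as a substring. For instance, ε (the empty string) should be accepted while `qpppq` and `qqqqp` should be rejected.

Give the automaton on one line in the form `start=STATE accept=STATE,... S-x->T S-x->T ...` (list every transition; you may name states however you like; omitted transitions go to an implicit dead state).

Run two small machines in parallel and take their product. The first has 3 states tracking the count of `q`s modulo 3; the second has 3 states tracking partial matches of the forbidden pattern `pq`. A product state is a pair (one from each), accepting exactly when both do.
9 states suffice.
        p   q  
>* s0   s1  s2 
 * s1   s1  s3 
   s2   s4  s5 
   s3   s3  s6 
   s4   s4  s6 
   s5   s7  s0 
   s6   s6  s8 
   s7   s7  s8 
   s8   s8  s3 
(> = start, * = accepting)

start=s0 accept=s0,s1 s0-p->s1 s0-q->s2 s1-p->s1 s1-q->s3 s2-p->s4 s2-q->s5 s3-p->s3 s3-q->s6 s4-p->s4 s4-q->s6 s5-p->s7 s5-q->s0 s6-p->s6 s6-q->s8 s7-p->s7 s7-q->s8 s8-p->s8 s8-q->s3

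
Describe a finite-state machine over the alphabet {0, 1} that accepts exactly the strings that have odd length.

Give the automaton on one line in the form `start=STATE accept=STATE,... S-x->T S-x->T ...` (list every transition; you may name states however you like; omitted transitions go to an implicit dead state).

start=q0 accept=q1 q0-0->q1 q0-1->q1 q1-0->q0 q1-1->q0

Count input length modulo 2: every symbol advances one step around the cycle q0 → q1 → q0. Accept at q1.
A 2-state machine:
        0   1  
>  q0   q1  q1 
 * q1   q0  q0 
(> = start, * = accepting)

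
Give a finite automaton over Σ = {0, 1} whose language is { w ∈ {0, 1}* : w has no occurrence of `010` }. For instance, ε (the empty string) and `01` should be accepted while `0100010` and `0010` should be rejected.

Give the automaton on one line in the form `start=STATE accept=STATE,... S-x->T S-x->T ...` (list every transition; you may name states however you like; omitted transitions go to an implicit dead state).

start=q0 accept=q0,q1,q2 q0-0->q1 q0-1->q0 q1-0->q1 q1-1->q2 q2-0->q3 q2-1->q0 q3-0->q3 q3-1->q3

Track partial matches of the forbidden pattern `010`. State q3 is a dead state reached once `010` has occurred; every other state accepts. q0 means no part of `010` is currently matched.
A 4-state machine:
        0   1  
>* q0   q1  q0 
 * q1   q1  q2 
 * q2   q3  q0 
   q3   q3  q3 
(> = start, * = accepting)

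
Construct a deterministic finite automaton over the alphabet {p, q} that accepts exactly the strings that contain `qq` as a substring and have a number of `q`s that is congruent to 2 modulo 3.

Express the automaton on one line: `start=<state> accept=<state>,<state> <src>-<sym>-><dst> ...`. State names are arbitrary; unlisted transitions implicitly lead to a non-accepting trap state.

start=A accept=D A-p->A A-q->B B-p->C B-q->D C-p->C C-q->E D-p->D D-q->F E-p->G E-q->F F-p->F F-q->H G-p->G G-q->I H-p->H H-q->D I-p->A I-q->H

Build one automaton per condition and run them in lockstep. One (3 states) tracks whether and how much of `qq` has been seen; the other (3 states) tracks the count of `q`s modulo 3. Each combined state is a pair, one component from each; accept when both components accept.
       p  q 
>  A   A  B 
   B   C  D 
   C   C  E 
 * D   D  F 
   E   G  F 
   F   F  H 
   G   G  I 
   H   H  D 
   I   A  H 
(> = start, * = accepting)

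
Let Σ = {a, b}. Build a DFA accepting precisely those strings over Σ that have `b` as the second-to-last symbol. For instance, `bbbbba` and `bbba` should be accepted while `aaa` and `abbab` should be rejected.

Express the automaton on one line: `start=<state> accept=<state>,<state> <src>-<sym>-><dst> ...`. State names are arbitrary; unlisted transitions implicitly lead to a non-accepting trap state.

Because acceptance depends on a position counted from the end, the machine has to buffer the most recent 2 symbols. Make each state the string of the last up-to-2 symbols read; on input `x` shift the window left and append `x`. Accept when the buffered window has length 2 and begins with `b`.
7 states suffice.
        a   b  
>  q0   q1  q2 
   q1   q3  q4 
   q2   q5  q6 
   q3   q3  q4 
   q4   q5  q6 
 * q5   q3  q4 
 * q6   q5  q6 
(> = start, * = accepting)

start=q0 accept=q5,q6 q0-a->q1 q0-b->q2 q1-a->q3 q1-b->q4 q2-a->q5 q2-b->q6 q3-a->q3 q3-b->q4 q4-a->q5 q4-b->q6 q5-a->q3 q5-b->q4 q6-a->q5 q6-b->q6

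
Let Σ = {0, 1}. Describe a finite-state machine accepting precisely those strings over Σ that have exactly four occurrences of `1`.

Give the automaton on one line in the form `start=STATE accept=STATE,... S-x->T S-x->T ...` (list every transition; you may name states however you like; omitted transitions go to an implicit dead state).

Count `1`s, saturating at 5: states q0 through q4 mean 0 through 4 `1`s seen; q5 means more than 4. Each `1` increments (capped at q5); other symbols loop. Accept from {q4}.
With 6 states:
        0   1  
>  q0   q0  q1 
   q1   q1  q2 
   q2   q2  q3 
   q3   q3  q4 
 * q4   q4  q5 
   q5   q5  q5 
(> = start, * = accepting)

start=q0 accept=q4 q0-0->q0 q0-1->q1 q1-0->q1 q1-1->q2 q2-0->q2 q2-1->q3 q3-0->q3 q3-1->q4 q4-0->q4 q4-1->q5 q5-0->q5 q5-1->q5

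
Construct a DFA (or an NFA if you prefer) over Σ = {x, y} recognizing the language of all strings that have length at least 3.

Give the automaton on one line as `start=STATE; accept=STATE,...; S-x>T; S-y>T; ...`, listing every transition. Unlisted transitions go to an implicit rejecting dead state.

start=q0; accept=q3,q4; q0-x>q1; q0-y>q1; q1-x>q2; q1-y>q2; q2-x>q3; q2-y>q3; q3-x>q4; q3-y>q4; q4-x>q4; q4-y>q4

We only need to distinguish lengths 0, 1, …, 3, and '>3'. Chain q0 → q1 → q2 → q3 → q4 on every symbol, with q4 looping. Accepting states: {q3, q4}.
5 states suffice.
        x   y  
>  q0   q1  q1 
   q1   q2  q2 
   q2   q3  q3 
 * q3   q4  q4 
 * q4   q4  q4 
(> = start, * = accepting)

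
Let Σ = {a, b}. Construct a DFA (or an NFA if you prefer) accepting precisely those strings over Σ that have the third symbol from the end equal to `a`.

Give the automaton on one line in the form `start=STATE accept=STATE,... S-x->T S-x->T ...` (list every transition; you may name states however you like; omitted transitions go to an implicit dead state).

start=q0 accept=q7,q8,q9,q10 q0-a->q1 q0-b->q2 q1-a->q3 q1-b->q4 q2-a->q5 q2-b->q6 q3-a->q7 q3-b->q8 q4-a->q9 q4-b->q10 q5-a->q11 q5-b->q12 q6-a->q13 q6-b->q14 q7-a->q7 q7-b->q8 q8-a->q9 q8-b->q10 q9-a->q11 q9-b->q12 q10-a->q13 q10-b->q14 q11-a->q7 q11-b->q8 q12-a->q9 q12-b->q10 q13-a->q11 q13-b->q12 q14-a->q13 q14-b->q14

A DFA must remember the last 3 symbols (since which symbol is third-to-last isn't known until the input ends). Use one state per possible window of the last ≤3 symbols; accept from those whose window starts with `a`.
A 15-state machine:
          a    b  
>  q0     q1   q2 
   q1     q3   q4 
   q2     q5   q6 
   q3     q7   q8 
   q4     q9  q10 
   q5    q11  q12 
   q6    q13  q14 
 * q7     q7   q8 
 * q8     q9  q10 
 * q9    q11  q12 
 * q10   q13  q14 
   q11    q7   q8 
   q12    q9  q10 
   q13   q11  q12 
   q14   q13  q14 
(> = start, * = accepting)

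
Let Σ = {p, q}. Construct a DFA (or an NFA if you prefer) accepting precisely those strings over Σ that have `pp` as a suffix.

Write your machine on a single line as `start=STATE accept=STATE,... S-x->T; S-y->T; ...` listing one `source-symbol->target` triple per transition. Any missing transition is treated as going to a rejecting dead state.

start=S0; accept=S2; S0-p->S1; S0-q->S0; S1-p->S2; S1-q->S0; S2-p->S2; S2-q->S0

Remember how much of `pp` the current input suffix matches. State S0 means no match yet; S1 means the last symbol is `p`; S2 means the last 2 symbols are `pp`. Only S2 accepts. On a mismatch, fall back to the longest proper suffix that is still a prefix of `pp`.
        p   q  
>  S0   S1  S0 
   S1   S2  S0 
 * S2   S2  S0 
(> = start, * = accepting)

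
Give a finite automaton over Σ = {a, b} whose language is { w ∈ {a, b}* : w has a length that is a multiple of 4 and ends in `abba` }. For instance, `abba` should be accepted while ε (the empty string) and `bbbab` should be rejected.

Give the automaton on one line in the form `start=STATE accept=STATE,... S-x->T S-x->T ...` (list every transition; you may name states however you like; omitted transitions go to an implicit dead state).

start=q0 accept=q7 q0-a->q1 q0-b->q2 q1-a->q3 q1-b->q4 q2-a->q3 q2-b->q3 q3-a->q5 q3-b->q5 q4-a->q5 q4-b->q6 q5-a->q0 q5-b->q0 q6-a->q7 q6-b->q0 q7-a->q1 q7-b->q2

Build one automaton per condition and run them in lockstep. One (4 states) tracks the input length modulo 4; the other (5 states) tracks how much of the suffix `abba` has currently been matched. Each combined state is a pair, one component from each; accept when both components accept. Minimizing collapses redundant product states.
8 states suffice.
        a   b  
>  q0   q1  q2 
   q1   q3  q4 
   q2   q3  q3 
   q3   q5  q5 
   q4   q5  q6 
   q5   q0  q0 
   q6   q7  q0 
 * q7   q1  q2 
(> = start, * = accepting)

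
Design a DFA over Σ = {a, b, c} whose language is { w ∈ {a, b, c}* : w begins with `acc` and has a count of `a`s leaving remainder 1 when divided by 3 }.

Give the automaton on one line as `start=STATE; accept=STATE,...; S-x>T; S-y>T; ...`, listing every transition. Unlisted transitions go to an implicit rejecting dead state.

start=q0; accept=q4; q0-a>q1; q0-b>q2; q0-c>q2; q1-a>q2; q1-b>q2; q1-c>q3; q2-a>q2; q2-b>q2; q2-c>q2; q3-a>q2; q3-b>q2; q3-c>q4; q4-a>q5; q4-b>q4; q4-c>q4; q5-a>q6; q5-b>q5; q5-c>q5; q6-a>q4; q6-b>q6; q6-c>q6

Run two small machines in parallel and take their product. The first has 5 states tracking whether the input so far still matches the prefix `acc`; the second has 3 states tracking the count of `a`s modulo 3. A product state is a pair (one from each), accepting exactly when both do. Equivalent product states are then merged.
        a   b   c  
>  q0   q1  q2  q2 
   q1   q2  q2  q3 
   q2   q2  q2  q2 
   q3   q2  q2  q4 
 * q4   q5  q4  q4 
   q5   q6  q5  q5 
   q6   q4  q6  q6 
(> = start, * = accepting)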